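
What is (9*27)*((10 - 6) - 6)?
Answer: -486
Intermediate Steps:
(9*27)*((10 - 6) - 6) = 243*(4 - 6) = 243*(-2) = -486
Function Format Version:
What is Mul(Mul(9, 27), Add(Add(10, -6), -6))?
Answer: -486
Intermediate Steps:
Mul(Mul(9, 27), Add(Add(10, -6), -6)) = Mul(243, Add(4, -6)) = Mul(243, -2) = -486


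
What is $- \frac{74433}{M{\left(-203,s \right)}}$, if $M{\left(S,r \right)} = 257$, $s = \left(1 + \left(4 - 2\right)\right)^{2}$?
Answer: $- \frac{74433}{257} \approx -289.62$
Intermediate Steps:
$s = 9$ ($s = \left(1 + 2\right)^{2} = 3^{2} = 9$)
$- \frac{74433}{M{\left(-203,s \right)}} = - \frac{74433}{257}$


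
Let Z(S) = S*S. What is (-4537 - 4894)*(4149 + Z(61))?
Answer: -74221970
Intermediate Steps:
Z(S) = S²
(-4537 - 4894)*(4149 + Z(61)) = (-4537 - 4894)*(4149 + 61²) = -9431*(4149 + 3721) = -9431*7870 = -74221970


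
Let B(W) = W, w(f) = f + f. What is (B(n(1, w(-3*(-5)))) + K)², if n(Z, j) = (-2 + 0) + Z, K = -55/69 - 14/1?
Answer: 1188100/4761 ≈ 249.55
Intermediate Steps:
K = -1021/69 (K = -55*1/69 - 14*1 = -55/69 - 14 = -1021/69 ≈ -14.797)
w(f) = 2*f
n(Z, j) = -2 + Z
(B(n(1, w(-3*(-5)))) + K)² = ((-2 + 1) - 1021/69)² = (-1 - 1021/69)² = (-1090/69)² = 1188100/4761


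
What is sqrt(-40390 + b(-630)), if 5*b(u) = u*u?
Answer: sqrt(38990) ≈ 197.46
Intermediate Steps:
b(u) = u**2/5 (b(u) = (u*u)/5 = u**2/5)
sqrt(-40390 + b(-630)) = sqrt(-40390 + (1/5)*(-630)**2) = sqrt(-40390 + (1/5)*396900) = sqrt(-40390 + 79380) = sqrt(38990)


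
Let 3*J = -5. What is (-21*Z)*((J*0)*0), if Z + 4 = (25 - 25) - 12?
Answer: 0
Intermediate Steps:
J = -5/3 (J = (⅓)*(-5) = -5/3 ≈ -1.6667)
Z = -16 (Z = -4 + ((25 - 25) - 12) = -4 + (0 - 12) = -4 - 12 = -16)
(-21*Z)*((J*0)*0) = (-21*(-16))*(-5/3*0*0) = 336*(0*0) = 336*0 = 0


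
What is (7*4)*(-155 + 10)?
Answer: -4060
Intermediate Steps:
(7*4)*(-155 + 10) = 28*(-145) = -4060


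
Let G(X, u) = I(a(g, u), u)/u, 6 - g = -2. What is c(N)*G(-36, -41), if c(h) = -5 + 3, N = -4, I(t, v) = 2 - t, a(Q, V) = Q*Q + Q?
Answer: -140/41 ≈ -3.4146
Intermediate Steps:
g = 8 (g = 6 - 1*(-2) = 6 + 2 = 8)
a(Q, V) = Q + Q² (a(Q, V) = Q² + Q = Q + Q²)
c(h) = -2
G(X, u) = -70/u (G(X, u) = (2 - 8*(1 + 8))/u = (2 - 8*9)/u = (2 - 1*72)/u = (2 - 72)/u = -70/u)
c(N)*G(-36, -41) = -(-140)/(-41) = -(-140)*(-1)/41 = -2*70/41 = -140/41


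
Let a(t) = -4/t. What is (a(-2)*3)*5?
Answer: 30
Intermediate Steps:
(a(-2)*3)*5 = (-4/(-2)*3)*5 = (-4*(-½)*3)*5 = (2*3)*5 = 6*5 = 30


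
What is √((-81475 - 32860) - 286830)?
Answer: I*√401165 ≈ 633.38*I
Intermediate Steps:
√((-81475 - 32860) - 286830) = √(-114335 - 286830) = √(-401165) = I*√401165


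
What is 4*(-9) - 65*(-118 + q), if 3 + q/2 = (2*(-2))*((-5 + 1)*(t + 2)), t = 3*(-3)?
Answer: 22584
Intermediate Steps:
t = -9
q = -230 (q = -6 + 2*((2*(-2))*((-5 + 1)*(-9 + 2))) = -6 + 2*(-(-16)*(-7)) = -6 + 2*(-4*28) = -6 + 2*(-112) = -6 - 224 = -230)
4*(-9) - 65*(-118 + q) = 4*(-9) - 65*(-118 - 230) = -36 - 65*(-348) = -36 + 22620 = 22584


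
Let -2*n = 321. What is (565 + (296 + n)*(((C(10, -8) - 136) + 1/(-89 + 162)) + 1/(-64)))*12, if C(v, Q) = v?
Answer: -462759573/2336 ≈ -1.9810e+5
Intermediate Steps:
n = -321/2 (n = -½*321 = -321/2 ≈ -160.50)
(565 + (296 + n)*(((C(10, -8) - 136) + 1/(-89 + 162)) + 1/(-64)))*12 = (565 + (296 - 321/2)*(((10 - 136) + 1/(-89 + 162)) + 1/(-64)))*12 = (565 + 271*((-126 + 1/73) - 1/64)/2)*12 = (565 + 271*(-9197/73 - 1/64)/2)*12 = (565 + (271/2)*(-588681/4672))*12 = (565 - 159532551/9344)*12 = -154253191/9344*12 = -462759573/2336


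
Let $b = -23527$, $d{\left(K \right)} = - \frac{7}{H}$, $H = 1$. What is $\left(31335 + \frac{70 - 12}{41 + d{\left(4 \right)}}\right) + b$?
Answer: $\frac{132765}{17} \approx 7809.7$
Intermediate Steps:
$d{\left(K \right)} = -7$ ($d{\left(K \right)} = - \frac{7}{1} = \left(-7\right) 1 = -7$)
$\left(31335 + \frac{70 - 12}{41 + d{\left(4 \right)}}\right) + b = \left(31335 + \frac{70 - 12}{41 - 7}\right) - 23527 = \left(31335 + \frac{58}{34}\right) - 23527 = \left(31335 + 58 \cdot \frac{1}{34}\right) - 23527 = \left(31335 + \frac{29}{17}\right) - 23527 = \frac{532724}{17} - 23527 = \frac{132765}{17}$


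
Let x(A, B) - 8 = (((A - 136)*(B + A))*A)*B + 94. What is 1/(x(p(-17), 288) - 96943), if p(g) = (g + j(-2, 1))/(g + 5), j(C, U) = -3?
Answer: -3/56323643 ≈ -5.3264e-8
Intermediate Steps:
p(g) = (-3 + g)/(5 + g) (p(g) = (g - 3)/(g + 5) = (-3 + g)/(5 + g))
x(A, B) = 102 + A*B*(-136 + A)*(A + B) (x(A, B) = 8 + ((((A - 136)*(B + A))*A)*B + 94) = 8 + ((((-136 + A)*(A + B))*A)*B + 94) = 8 + ((A*(-136 + A)*(A + B))*B + 94) = 8 + (A*B*(-136 + A)*(A + B) + 94) = 8 + (94 + A*B*(-136 + A)*(A + B)) = 102 + A*B*(-136 + A)*(A + B))
1/(x(p(-17), 288) - 96943) = 1/((102 + 288*((-3 - 17)/(5 - 17))³ + ((-3 - 17)/(5 - 17))²*288² - 136*(-3 - 17)/(5 - 17)*288² - 136*288*((-3 - 17)/(5 - 17))²) - 96943) = 1/((102 + 288*(-20/(-12))³ + (-20/(-12))²*82944 - 136*-20/(-12)*82944 - 136*288*(-20/(-12))²) - 96943) = 1/((102 + 288*(-1/12*(-20))³ + (-1/12*(-20))²*82944 - 136*(-1/12*(-20))*82944 - 136*288*(-1/12*(-20))²) - 96943) = 1/((102 + 288*(5/3)³ + (5/3)²*82944 - 136*5/3*82944 - 136*288*(5/3)²) - 96943) = 1/((102 + 288*(125/27) + (25/9)*82944 - 18800640 - 136*288*25/9) - 96943) = 1/((102 + 4000/3 + 230400 - 18800640 - 108800) - 96943) = 1/(-56032814/3 - 96943) = 1/(-56323643/3) = -3/56323643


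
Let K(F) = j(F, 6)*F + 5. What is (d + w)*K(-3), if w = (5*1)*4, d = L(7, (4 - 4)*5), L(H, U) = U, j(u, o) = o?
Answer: -260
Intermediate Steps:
K(F) = 5 + 6*F (K(F) = 6*F + 5 = 5 + 6*F)
d = 0 (d = (4 - 4)*5 = 0*5 = 0)
w = 20 (w = 5*4 = 20)
(d + w)*K(-3) = (0 + 20)*(5 + 6*(-3)) = 20*(5 - 18) = 20*(-13) = -260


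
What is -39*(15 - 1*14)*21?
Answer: -819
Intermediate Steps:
-39*(15 - 1*14)*21 = -39*(15 - 14)*21 = -39*1*21 = -39*21 = -819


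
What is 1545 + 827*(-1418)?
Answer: -1171141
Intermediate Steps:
1545 + 827*(-1418) = 1545 - 1172686 = -1171141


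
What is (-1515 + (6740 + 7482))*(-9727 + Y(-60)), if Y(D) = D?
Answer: -124363409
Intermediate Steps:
(-1515 + (6740 + 7482))*(-9727 + Y(-60)) = (-1515 + (6740 + 7482))*(-9727 - 60) = (-1515 + 14222)*(-9787) = 12707*(-9787) = -124363409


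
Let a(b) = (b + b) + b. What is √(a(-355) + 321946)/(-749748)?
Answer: -√320881/749748 ≈ -0.00075554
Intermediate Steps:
a(b) = 3*b (a(b) = 2*b + b = 3*b)
√(a(-355) + 321946)/(-749748) = √(3*(-355) + 321946)/(-749748) = √(-1065 + 321946)*(-1/749748) = √320881*(-1/749748) = -√320881/749748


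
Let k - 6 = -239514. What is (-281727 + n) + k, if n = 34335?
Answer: -486900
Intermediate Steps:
k = -239508 (k = 6 - 239514 = -239508)
(-281727 + n) + k = (-281727 + 34335) - 239508 = -247392 - 239508 = -486900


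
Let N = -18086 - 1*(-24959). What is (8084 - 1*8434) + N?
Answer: 6523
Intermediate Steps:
N = 6873 (N = -18086 + 24959 = 6873)
(8084 - 1*8434) + N = (8084 - 1*8434) + 6873 = (8084 - 8434) + 6873 = -350 + 6873 = 6523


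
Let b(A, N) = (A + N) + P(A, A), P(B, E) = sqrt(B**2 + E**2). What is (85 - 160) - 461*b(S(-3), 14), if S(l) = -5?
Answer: -4224 - 2305*sqrt(2) ≈ -7483.8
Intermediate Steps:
b(A, N) = A + N + sqrt(2)*sqrt(A**2) (b(A, N) = (A + N) + sqrt(A**2 + A**2) = (A + N) + sqrt(2*A**2) = (A + N) + sqrt(2)*sqrt(A**2) = A + N + sqrt(2)*sqrt(A**2))
(85 - 160) - 461*b(S(-3), 14) = (85 - 160) - 461*(-5 + 14 + sqrt(2)*sqrt((-5)**2)) = -75 - 461*(-5 + 14 + sqrt(2)*sqrt(25)) = -75 - 461*(-5 + 14 + sqrt(2)*5) = -75 - 461*(-5 + 14 + 5*sqrt(2)) = -75 - 461*(9 + 5*sqrt(2)) = -75 + (-4149 - 2305*sqrt(2)) = -4224 - 2305*sqrt(2)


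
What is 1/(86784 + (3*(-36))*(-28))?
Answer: 1/89808 ≈ 1.1135e-5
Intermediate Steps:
1/(86784 + (3*(-36))*(-28)) = 1/(86784 - 108*(-28)) = 1/(86784 + 3024) = 1/89808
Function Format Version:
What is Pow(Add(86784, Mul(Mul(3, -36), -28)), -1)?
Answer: Rational(1, 89808) ≈ 1.1135e-5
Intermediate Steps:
Pow(Add(86784, Mul(Mul(3, -36), -28)), -1) = Pow(Add(86784, Mul(-108, -28)), -1) = Pow(Add(86784, 3024), -1) = Pow(89808, -1) = Rational(1, 89808)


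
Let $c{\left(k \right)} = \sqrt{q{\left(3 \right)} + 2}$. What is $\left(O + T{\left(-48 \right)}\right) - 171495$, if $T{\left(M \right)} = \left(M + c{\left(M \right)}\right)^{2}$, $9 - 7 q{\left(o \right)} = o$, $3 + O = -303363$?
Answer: $- \frac{3307879}{7} - \frac{192 \sqrt{35}}{7} \approx -4.7272 \cdot 10^{5}$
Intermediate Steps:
$O = -303366$ ($O = -3 - 303363 = -303366$)
$q{\left(o \right)} = \frac{9}{7} - \frac{o}{7}$
$c{\left(k \right)} = \frac{2 \sqrt{35}}{7}$ ($c{\left(k \right)} = \sqrt{\left(\frac{9}{7} - \frac{3}{7}\right) + 2} = \sqrt{\frac{6}{7} + 2} = \sqrt{\frac{20}{7}} = \frac{2 \sqrt{35}}{7}$)
$T{\left(M \right)} = \left(M + \frac{2 \sqrt{35}}{7}\right)^{2}$
$\left(O + T{\left(-48 \right)}\right) - 171495 = \left(-303366 + \frac{\left(2 \sqrt{35} + 7 \left(-48\right)\right)^{2}}{49}\right) - 171495 = \left(-303366 + \frac{\left(2 \sqrt{35} - 336\right)^{2}}{49}\right) - 171495 = \left(-303366 + \frac{\left(-336 + 2 \sqrt{35}\right)^{2}}{49}\right) - 171495 = -474861 + \frac{\left(-336 + 2 \sqrt{35}\right)^{2}}{49}$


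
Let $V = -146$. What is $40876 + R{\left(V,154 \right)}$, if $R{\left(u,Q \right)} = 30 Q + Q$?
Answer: $45650$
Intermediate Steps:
$R{\left(u,Q \right)} = 31 Q$
$40876 + R{\left(V,154 \right)} = 40876 + 31 \cdot 154 = 40876 + 4774 = 45650$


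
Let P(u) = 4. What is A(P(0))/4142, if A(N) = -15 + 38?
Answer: 23/4142 ≈ 0.0055529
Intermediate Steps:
A(N) = 23
A(P(0))/4142 = 23/4142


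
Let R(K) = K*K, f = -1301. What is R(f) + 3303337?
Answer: 4995938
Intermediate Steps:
R(K) = K²
R(f) + 3303337 = (-1301)² + 3303337 = 1692601 + 3303337 = 4995938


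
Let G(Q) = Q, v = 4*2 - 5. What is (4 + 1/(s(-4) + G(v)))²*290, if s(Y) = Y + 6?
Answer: 25578/5 ≈ 5115.6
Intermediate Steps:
s(Y) = 6 + Y
v = 3 (v = 8 - 5 = 3)
(4 + 1/(s(-4) + G(v)))²*290 = (4 + 1/((6 - 4) + 3))²*290 = (4 + 1/(2 + 3))²*290 = (4 + 1/5)²*290 = (4 + ⅕)²*290 = (21/5)²*290 = (441/25)*290 = 25578/5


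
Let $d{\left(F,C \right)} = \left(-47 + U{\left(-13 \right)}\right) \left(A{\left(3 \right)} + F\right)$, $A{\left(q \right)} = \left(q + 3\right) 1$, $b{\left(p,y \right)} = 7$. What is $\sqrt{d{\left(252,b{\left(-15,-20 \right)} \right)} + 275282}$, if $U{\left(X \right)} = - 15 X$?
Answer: $\sqrt{313466} \approx 559.88$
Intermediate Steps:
$A{\left(q \right)} = 3 + q$ ($A{\left(q \right)} = \left(3 + q\right) 1 = 3 + q$)
$d{\left(F,C \right)} = 888 + 148 F$ ($d{\left(F,C \right)} = \left(-47 - -195\right) \left(\left(3 + 3\right) + F\right) = \left(-47 + 195\right) \left(6 + F\right) = 148 \left(6 + F\right) = 888 + 148 F$)
$\sqrt{d{\left(252,b{\left(-15,-20 \right)} \right)} + 275282} = \sqrt{\left(888 + 148 \cdot 252\right) + 275282} = \sqrt{\left(888 + 37296\right) + 275282} = \sqrt{38184 + 275282} = \sqrt{313466}$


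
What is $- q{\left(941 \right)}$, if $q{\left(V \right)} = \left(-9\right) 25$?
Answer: $225$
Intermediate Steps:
$q{\left(V \right)} = -225$
$- q{\left(941 \right)} = \left(-1\right) \left(-225\right) = 225$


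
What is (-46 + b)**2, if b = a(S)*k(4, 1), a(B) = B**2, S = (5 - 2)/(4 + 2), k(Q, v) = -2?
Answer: 8649/4 ≈ 2162.3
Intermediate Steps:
S = 1/2 (S = 3/6 = 3*(1/6) = 1/2 ≈ 0.50000)
b = -1/2 (b = (1/2)**2*(-2) = (1/4)*(-2) = -1/2 ≈ -0.50000)
(-46 + b)**2 = (-46 - 1/2)**2 = (-93/2)**2 = 8649/4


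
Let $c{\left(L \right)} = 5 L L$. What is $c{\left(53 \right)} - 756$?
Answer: $13289$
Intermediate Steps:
$c{\left(L \right)} = 5 L^{2}$
$c{\left(53 \right)} - 756 = 5 \cdot 53^{2} - 756 = 5 \cdot 2809 - 756 = 14045 - 756 = 13289$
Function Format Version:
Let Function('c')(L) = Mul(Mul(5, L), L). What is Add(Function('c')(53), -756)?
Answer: 13289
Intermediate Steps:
Function('c')(L) = Mul(5, Pow(L, 2))
Add(Function('c')(53), -756) = Add(Mul(5, Pow(53, 2)), -756) = Add(Mul(5, 2809), -756) = Add(14045, -756) = 13289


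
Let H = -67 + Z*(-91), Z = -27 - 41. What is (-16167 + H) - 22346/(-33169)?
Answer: -333193428/33169 ≈ -10045.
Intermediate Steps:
Z = -68
H = 6121 (H = -67 - 68*(-91) = -67 + 6188 = 6121)
(-16167 + H) - 22346/(-33169) = (-16167 + 6121) - 22346/(-33169) = -10046 - 22346*(-1/33169) = -10046 + 22346/33169 = -333193428/33169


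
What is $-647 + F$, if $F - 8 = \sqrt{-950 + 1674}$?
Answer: $-639 + 2 \sqrt{181} \approx -612.09$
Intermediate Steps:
$F = 8 + 2 \sqrt{181}$ ($F = 8 + \sqrt{-950 + 1674} = 8 + \sqrt{724} = 8 + 2 \sqrt{181} \approx 34.907$)
$-647 + F = -647 + \left(8 + 2 \sqrt{181}\right) = -639 + 2 \sqrt{181}$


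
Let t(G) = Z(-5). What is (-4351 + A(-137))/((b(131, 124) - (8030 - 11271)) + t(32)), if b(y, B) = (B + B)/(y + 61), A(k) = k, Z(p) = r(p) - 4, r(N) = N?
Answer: -107712/77599 ≈ -1.3881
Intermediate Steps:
Z(p) = -4 + p (Z(p) = p - 4 = -4 + p)
t(G) = -9 (t(G) = -4 - 5 = -9)
b(y, B) = 2*B/(61 + y) (b(y, B) = (2*B)/(61 + y) = 2*B/(61 + y))
(-4351 + A(-137))/((b(131, 124) - (8030 - 11271)) + t(32)) = (-4351 - 137)/((2*124/(61 + 131) - (8030 - 11271)) - 9) = -4488/((2*124/192 - 1*(-3241)) - 9) = -4488/((2*124*(1/192) + 3241) - 9) = -4488/((31/24 + 3241) - 9) = -4488/(77815/24 - 9) = -4488/77599/24 = -4488*24/77599 = -107712/77599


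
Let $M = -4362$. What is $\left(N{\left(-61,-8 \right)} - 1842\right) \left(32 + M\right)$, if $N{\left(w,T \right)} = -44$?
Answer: $8166380$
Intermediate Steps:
$\left(N{\left(-61,-8 \right)} - 1842\right) \left(32 + M\right) = \left(-44 - 1842\right) \left(32 - 4362\right) = \left(-1886\right) \left(-4330\right) = 8166380$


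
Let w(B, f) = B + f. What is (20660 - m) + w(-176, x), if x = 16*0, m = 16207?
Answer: 4277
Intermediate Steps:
x = 0
(20660 - m) + w(-176, x) = (20660 - 1*16207) + (-176 + 0) = (20660 - 16207) - 176 = 4453 - 176 = 4277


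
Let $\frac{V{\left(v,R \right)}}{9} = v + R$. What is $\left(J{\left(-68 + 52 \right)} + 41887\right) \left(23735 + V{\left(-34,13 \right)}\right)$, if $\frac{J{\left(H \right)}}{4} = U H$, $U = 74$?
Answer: $874757446$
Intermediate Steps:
$V{\left(v,R \right)} = 9 R + 9 v$ ($V{\left(v,R \right)} = 9 \left(v + R\right) = 9 \left(R + v\right) = 9 R + 9 v$)
$J{\left(H \right)} = 296 H$ ($J{\left(H \right)} = 4 \cdot 74 H = 296 H$)
$\left(J{\left(-68 + 52 \right)} + 41887\right) \left(23735 + V{\left(-34,13 \right)}\right) = \left(296 \left(-68 + 52\right) + 41887\right) \left(23735 + \left(9 \cdot 13 + 9 \left(-34\right)\right)\right) = \left(296 \left(-16\right) + 41887\right) \left(23735 + \left(117 - 306\right)\right) = \left(-4736 + 41887\right) \left(23735 - 189\right) = 37151 \cdot 23546 = 874757446$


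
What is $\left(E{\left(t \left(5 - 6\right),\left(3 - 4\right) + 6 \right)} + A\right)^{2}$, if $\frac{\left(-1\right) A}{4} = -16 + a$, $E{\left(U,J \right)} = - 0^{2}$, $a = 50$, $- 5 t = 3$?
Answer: $18496$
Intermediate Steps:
$t = - \frac{3}{5}$ ($t = \left(- \frac{1}{5}\right) 3 = - \frac{3}{5} \approx -0.6$)
$E{\left(U,J \right)} = 0$ ($E{\left(U,J \right)} = \left(-1\right) 0 = 0$)
$A = -136$ ($A = - 4 \left(-16 + 50\right) = \left(-4\right) 34 = -136$)
$\left(E{\left(t \left(5 - 6\right),\left(3 - 4\right) + 6 \right)} + A\right)^{2} = \left(0 - 136\right)^{2} = \left(-136\right)^{2} = 18496$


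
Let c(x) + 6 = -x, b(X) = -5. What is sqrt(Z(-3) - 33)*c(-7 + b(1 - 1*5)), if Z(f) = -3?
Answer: 36*I ≈ 36.0*I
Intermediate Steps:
c(x) = -6 - x
sqrt(Z(-3) - 33)*c(-7 + b(1 - 1*5)) = sqrt(-3 - 33)*(-6 - (-7 - 5)) = sqrt(-36)*(-6 - 1*(-12)) = (6*I)*(-6 + 12) = (6*I)*6 = 36*I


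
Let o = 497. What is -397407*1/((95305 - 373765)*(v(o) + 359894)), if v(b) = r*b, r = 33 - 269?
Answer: 132469/22518317640 ≈ 5.8827e-6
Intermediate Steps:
r = -236
v(b) = -236*b
-397407*1/((95305 - 373765)*(v(o) + 359894)) = -397407*1/((95305 - 373765)*(-236*497 + 359894)) = -397407*(-1/(278460*(-117292 + 359894))) = -397407/((-278460*242602)) = -397407/(-67554952920) = -397407*(-1/67554952920) = 132469/22518317640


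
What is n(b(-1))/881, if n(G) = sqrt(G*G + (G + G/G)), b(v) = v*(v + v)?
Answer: sqrt(7)/881 ≈ 0.0030031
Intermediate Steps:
b(v) = 2*v**2 (b(v) = v*(2*v) = 2*v**2)
n(G) = sqrt(1 + G + G**2) (n(G) = sqrt(G**2 + (G + 1)) = sqrt(G**2 + (1 + G)) = sqrt(1 + G + G**2))
n(b(-1))/881 = sqrt(1 + 2*(-1)**2 + (2*(-1)**2)**2)/881 = sqrt(1 + 2*1 + (2*1)**2)*(1/881) = sqrt(1 + 2 + 2**2)*(1/881) = sqrt(1 + 2 + 4)*(1/881) = sqrt(7)*(1/881) = sqrt(7)/881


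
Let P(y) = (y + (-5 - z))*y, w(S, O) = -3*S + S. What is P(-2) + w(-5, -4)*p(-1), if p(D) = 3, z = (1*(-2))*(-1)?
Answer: 48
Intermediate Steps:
z = 2 (z = -2*(-1) = 2)
w(S, O) = -2*S
P(y) = y*(-7 + y) (P(y) = (y + (-5 - 1*2))*y = (y + (-5 - 2))*y = (y - 7)*y = (-7 + y)*y = y*(-7 + y))
P(-2) + w(-5, -4)*p(-1) = -2*(-7 - 2) - 2*(-5)*3 = -2*(-9) + 10*3 = 18 + 30 = 48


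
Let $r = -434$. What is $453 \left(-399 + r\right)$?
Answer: $-377349$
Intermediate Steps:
$453 \left(-399 + r\right) = 453 \left(-399 - 434\right) = 453 \left(-833\right) = -377349$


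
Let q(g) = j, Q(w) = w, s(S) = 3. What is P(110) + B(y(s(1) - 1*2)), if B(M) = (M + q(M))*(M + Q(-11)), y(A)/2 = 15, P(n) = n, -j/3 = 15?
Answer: -175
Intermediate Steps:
j = -45 (j = -3*15 = -45)
y(A) = 30 (y(A) = 2*15 = 30)
q(g) = -45
B(M) = (-45 + M)*(-11 + M) (B(M) = (M - 45)*(M - 11) = (-45 + M)*(-11 + M))
P(110) + B(y(s(1) - 1*2)) = 110 + (495 + 30**2 - 56*30) = 110 + (495 + 900 - 1680) = 110 - 285 = -175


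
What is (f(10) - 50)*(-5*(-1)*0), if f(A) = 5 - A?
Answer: 0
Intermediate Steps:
(f(10) - 50)*(-5*(-1)*0) = ((5 - 1*10) - 50)*(-5*(-1)*0) = ((5 - 10) - 50)*(5*0) = (-5 - 50)*0 = -55*0 = 0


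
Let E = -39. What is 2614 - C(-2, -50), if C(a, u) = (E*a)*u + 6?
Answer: 6508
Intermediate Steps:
C(a, u) = 6 - 39*a*u (C(a, u) = (-39*a)*u + 6 = -39*a*u + 6 = 6 - 39*a*u)
2614 - C(-2, -50) = 2614 - (6 - 39*(-2)*(-50)) = 2614 - (6 - 3900) = 2614 - 1*(-3894) = 2614 + 3894 = 6508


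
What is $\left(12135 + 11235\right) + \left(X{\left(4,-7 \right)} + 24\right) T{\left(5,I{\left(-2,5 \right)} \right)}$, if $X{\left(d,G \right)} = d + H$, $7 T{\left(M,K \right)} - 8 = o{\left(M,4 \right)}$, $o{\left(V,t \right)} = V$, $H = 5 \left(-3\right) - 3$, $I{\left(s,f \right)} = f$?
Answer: $\frac{163720}{7} \approx 23389.0$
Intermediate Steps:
$H = -18$ ($H = -15 - 3 = -18$)
$T{\left(M,K \right)} = \frac{8}{7} + \frac{M}{7}$
$X{\left(d,G \right)} = -18 + d$ ($X{\left(d,G \right)} = d - 18 = -18 + d$)
$\left(12135 + 11235\right) + \left(X{\left(4,-7 \right)} + 24\right) T{\left(5,I{\left(-2,5 \right)} \right)} = \left(12135 + 11235\right) + \left(\left(-18 + 4\right) + 24\right) \left(\frac{8}{7} + \frac{1}{7} \cdot 5\right) = 23370 + \left(-14 + 24\right) \left(\frac{8}{7} + \frac{5}{7}\right) = 23370 + 10 \cdot \frac{13}{7} = 23370 + \frac{130}{7} = \frac{163720}{7}$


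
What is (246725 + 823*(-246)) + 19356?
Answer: 63623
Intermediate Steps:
(246725 + 823*(-246)) + 19356 = (246725 - 202458) + 19356 = 44267 + 19356 = 63623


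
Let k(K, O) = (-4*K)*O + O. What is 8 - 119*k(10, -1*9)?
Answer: -41761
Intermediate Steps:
k(K, O) = O - 4*K*O (k(K, O) = -4*K*O + O = O - 4*K*O)
8 - 119*k(10, -1*9) = 8 - 119*(-1*9)*(1 - 4*10) = 8 - (-1071)*(1 - 40) = 8 - (-1071)*(-39) = 8 - 119*351 = 8 - 41769 = -41761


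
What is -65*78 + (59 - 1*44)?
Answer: -5055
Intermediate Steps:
-65*78 + (59 - 1*44) = -5070 + (59 - 44) = -5070 + 15 = -5055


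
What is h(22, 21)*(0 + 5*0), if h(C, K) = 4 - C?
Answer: 0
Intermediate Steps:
h(22, 21)*(0 + 5*0) = (4 - 1*22)*(0 + 5*0) = (4 - 22)*(0 + 0) = -18*0 = 0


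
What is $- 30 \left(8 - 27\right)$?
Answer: $570$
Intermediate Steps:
$- 30 \left(8 - 27\right) = \left(-30\right) \left(-19\right) = 570$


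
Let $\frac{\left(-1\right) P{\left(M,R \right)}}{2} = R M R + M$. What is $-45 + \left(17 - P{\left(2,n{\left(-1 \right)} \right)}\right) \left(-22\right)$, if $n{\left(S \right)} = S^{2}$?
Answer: $-595$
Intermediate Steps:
$P{\left(M,R \right)} = - 2 M - 2 M R^{2}$ ($P{\left(M,R \right)} = - 2 \left(R M R + M\right) = - 2 \left(M R R + M\right) = - 2 \left(M R^{2} + M\right) = - 2 \left(M + M R^{2}\right) = - 2 M - 2 M R^{2}$)
$-45 + \left(17 - P{\left(2,n{\left(-1 \right)} \right)}\right) \left(-22\right) = -45 + \left(17 - \left(-2\right) 2 \left(1 + \left(\left(-1\right)^{2}\right)^{2}\right)\right) \left(-22\right) = -45 + \left(17 - \left(-2\right) 2 \left(1 + 1^{2}\right)\right) \left(-22\right) = -45 + \left(17 - \left(-2\right) 2 \left(1 + 1\right)\right) \left(-22\right) = -45 + \left(17 - \left(-2\right) 2 \cdot 2\right) \left(-22\right) = -45 + \left(17 - -8\right) \left(-22\right) = -45 + \left(17 + 8\right) \left(-22\right) = -45 + 25 \left(-22\right) = -45 - 550 = -595$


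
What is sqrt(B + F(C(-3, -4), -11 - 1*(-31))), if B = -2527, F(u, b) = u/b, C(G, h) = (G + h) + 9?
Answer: I*sqrt(252690)/10 ≈ 50.268*I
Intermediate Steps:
C(G, h) = 9 + G + h
sqrt(B + F(C(-3, -4), -11 - 1*(-31))) = sqrt(-2527 + (9 - 3 - 4)/(-11 - 1*(-31))) = sqrt(-2527 + 2/(-11 + 31)) = sqrt(-2527 + 2/20) = sqrt(-2527 + 2*(1/20)) = sqrt(-2527 + 1/10) = sqrt(-25269/10) = I*sqrt(252690)/10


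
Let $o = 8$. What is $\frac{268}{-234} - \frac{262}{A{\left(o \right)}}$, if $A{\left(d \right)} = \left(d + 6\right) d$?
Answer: $- \frac{22831}{6552} \approx -3.4846$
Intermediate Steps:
$A{\left(d \right)} = d \left(6 + d\right)$ ($A{\left(d \right)} = \left(6 + d\right) d = d \left(6 + d\right)$)
$\frac{268}{-234} - \frac{262}{A{\left(o \right)}} = \frac{268}{-234} - \frac{262}{8 \left(6 + 8\right)} = 268 \left(- \frac{1}{234}\right) - \frac{262}{8 \cdot 14} = - \frac{134}{117} - \frac{262}{112} = - \frac{134}{117} - \frac{131}{56} = - \frac{22831}{6552}$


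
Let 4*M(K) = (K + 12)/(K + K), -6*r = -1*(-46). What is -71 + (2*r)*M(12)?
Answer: -449/6 ≈ -74.833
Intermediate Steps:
r = -23/3 (r = -(-1)*(-46)/6 = -⅙*46 = -23/3 ≈ -7.6667)
M(K) = (12 + K)/(8*K) (M(K) = ((K + 12)/(K + K))/4 = ((12 + K)/((2*K)))/4 = ((12 + K)*(1/(2*K)))/4 = ((12 + K)/(2*K))/4 = (12 + K)/(8*K))
-71 + (2*r)*M(12) = -71 + (2*(-23/3))*((⅛)*(12 + 12)/12) = -71 - 23*24/(12*12) = -71 - 46/3*¼ = -71 - 23/6 = -449/6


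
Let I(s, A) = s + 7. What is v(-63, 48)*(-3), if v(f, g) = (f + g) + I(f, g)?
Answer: 213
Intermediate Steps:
I(s, A) = 7 + s
v(f, g) = 7 + g + 2*f (v(f, g) = (f + g) + (7 + f) = 7 + g + 2*f)
v(-63, 48)*(-3) = (7 + 48 + 2*(-63))*(-3) = (7 + 48 - 126)*(-3) = -71*(-3) = 213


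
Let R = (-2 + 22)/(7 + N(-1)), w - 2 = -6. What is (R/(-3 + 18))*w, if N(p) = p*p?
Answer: -⅔ ≈ -0.66667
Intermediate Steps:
N(p) = p²
w = -4 (w = 2 - 6 = -4)
R = 5/2 (R = (-2 + 22)/(7 + (-1)²) = 20/(7 + 1) = 20/8 = 20*(⅛) = 5/2 ≈ 2.5000)
(R/(-3 + 18))*w = ((5/2)/(-3 + 18))*(-4) = ((5/2)/15)*(-4) = ((1/15)*(5/2))*(-4) = (⅙)*(-4) = -⅔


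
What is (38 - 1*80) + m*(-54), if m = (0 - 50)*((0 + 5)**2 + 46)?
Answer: 191658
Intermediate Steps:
m = -3550 (m = -50*(5**2 + 46) = -50*(25 + 46) = -50*71 = -3550)
(38 - 1*80) + m*(-54) = (38 - 1*80) - 3550*(-54) = (38 - 80) + 191700 = -42 + 191700 = 191658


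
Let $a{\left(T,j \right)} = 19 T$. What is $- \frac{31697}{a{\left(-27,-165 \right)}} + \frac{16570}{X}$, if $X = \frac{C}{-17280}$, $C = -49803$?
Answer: $\frac{49488563497}{8516313} \approx 5811.0$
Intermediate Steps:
$X = \frac{16601}{5760}$ ($X = - \frac{49803}{-17280} = \left(-49803\right) \left(- \frac{1}{17280}\right) = \frac{16601}{5760} \approx 2.8821$)
$- \frac{31697}{a{\left(-27,-165 \right)}} + \frac{16570}{X} = - \frac{31697}{19 \left(-27\right)} + \frac{16570}{\frac{16601}{5760}} = - \frac{31697}{-513} + 16570 \cdot \frac{5760}{16601} = \left(-31697\right) \left(- \frac{1}{513}\right) + \frac{95443200}{16601} = \frac{31697}{513} + \frac{95443200}{16601} = \frac{49488563497}{8516313}$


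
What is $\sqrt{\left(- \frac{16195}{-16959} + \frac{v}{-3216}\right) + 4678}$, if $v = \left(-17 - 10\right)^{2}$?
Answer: $\frac{\sqrt{96649117220042391}}{4545012} \approx 68.401$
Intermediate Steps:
$v = 729$ ($v = \left(-27\right)^{2} = 729$)
$\sqrt{\left(- \frac{16195}{-16959} + \frac{v}{-3216}\right) + 4678} = \sqrt{\left(- \frac{16195}{-16959} + \frac{729}{-3216}\right) + 4678} = \sqrt{\left(\left(-16195\right) \left(- \frac{1}{16959}\right) + 729 \left(- \frac{1}{3216}\right)\right) + 4678} = \sqrt{\left(\frac{16195}{16959} - \frac{243}{1072}\right) + 4678} = \sqrt{\frac{13240003}{18180048} + 4678} = \sqrt{\frac{85059504547}{18180048}} = \frac{\sqrt{96649117220042391}}{4545012}$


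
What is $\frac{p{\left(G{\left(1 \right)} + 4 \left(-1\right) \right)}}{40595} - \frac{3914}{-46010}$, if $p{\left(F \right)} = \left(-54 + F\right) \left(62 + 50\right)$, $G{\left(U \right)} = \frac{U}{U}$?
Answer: $- \frac{13483901}{186777595} \approx -0.072192$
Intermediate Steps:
$G{\left(U \right)} = 1$
$p{\left(F \right)} = -6048 + 112 F$ ($p{\left(F \right)} = \left(-54 + F\right) 112 = -6048 + 112 F$)
$\frac{p{\left(G{\left(1 \right)} + 4 \left(-1\right) \right)}}{40595} - \frac{3914}{-46010} = \frac{-6048 + 112 \left(1 + 4 \left(-1\right)\right)}{40595} - \frac{3914}{-46010} = \left(-6048 + 112 \left(1 - 4\right)\right) \frac{1}{40595} - - \frac{1957}{23005} = \left(-6048 + 112 \left(-3\right)\right) \frac{1}{40595} + \frac{1957}{23005} = \left(-6048 - 336\right) \frac{1}{40595} + \frac{1957}{23005} = \left(-6384\right) \frac{1}{40595} + \frac{1957}{23005} = - \frac{6384}{40595} + \frac{1957}{23005} = - \frac{13483901}{186777595}$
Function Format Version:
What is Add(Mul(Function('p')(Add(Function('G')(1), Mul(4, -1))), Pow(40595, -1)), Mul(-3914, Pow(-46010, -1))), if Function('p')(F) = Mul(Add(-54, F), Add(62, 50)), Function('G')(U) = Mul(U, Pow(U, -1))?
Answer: Rational(-13483901, 186777595) ≈ -0.072192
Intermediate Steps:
Function('G')(U) = 1
Function('p')(F) = Add(-6048, Mul(112, F)) (Function('p')(F) = Mul(Add(-54, F), 112) = Add(-6048, Mul(112, F)))
Add(Mul(Function('p')(Add(Function('G')(1), Mul(4, -1))), Pow(40595, -1)), Mul(-3914, Pow(-46010, -1))) = Add(Mul(Add(-6048, Mul(112, Add(1, Mul(4, -1)))), Pow(40595, -1)), Mul(-3914, Pow(-46010, -1))) = Add(Mul(Add(-6048, Mul(112, Add(1, -4))), Rational(1, 40595)), Mul(-3914, Rational(-1, 46010))) = Add(Mul(Add(-6048, Mul(112, -3)), Rational(1, 40595)), Rational(1957, 23005)) = Add(Mul(Add(-6048, -336), Rational(1, 40595)), Rational(1957, 23005)) = Add(Mul(-6384, Rational(1, 40595)), Rational(1957, 23005)) = Add(Rational(-6384, 40595), Rational(1957, 23005)) = Rational(-13483901, 186777595)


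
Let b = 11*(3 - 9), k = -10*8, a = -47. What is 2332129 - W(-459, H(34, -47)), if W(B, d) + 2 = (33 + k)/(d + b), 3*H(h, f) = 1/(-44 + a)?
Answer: 42022655658/18019 ≈ 2.3321e+6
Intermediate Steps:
k = -80
b = -66 (b = 11*(-6) = -66)
H(h, f) = -1/273 (H(h, f) = 1/(3*(-44 - 47)) = (⅓)/(-91) = (⅓)*(-1/91) = -1/273)
W(B, d) = -2 - 47/(-66 + d) (W(B, d) = -2 + (33 - 80)/(d - 66) = -2 - 47/(-66 + d))
2332129 - W(-459, H(34, -47)) = 2332129 - (85 - 2*(-1/273))/(-66 - 1/273) = 2332129 - (85 + 2/273)/(-18019/273) = 2332129 - (-273)*23207/(18019*273) = 2332129 - 1*(-23207/18019) = 2332129 + 23207/18019 = 42022655658/18019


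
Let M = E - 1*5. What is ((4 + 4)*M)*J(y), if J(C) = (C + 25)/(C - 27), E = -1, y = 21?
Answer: 368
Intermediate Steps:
J(C) = (25 + C)/(-27 + C)
M = -6 (M = -1 - 1*5 = -1 - 5 = -6)
((4 + 4)*M)*J(y) = ((4 + 4)*(-6))*((25 + 21)/(-27 + 21)) = (8*(-6))*(46/(-6)) = -(-8)*46 = -48*(-23/3) = 368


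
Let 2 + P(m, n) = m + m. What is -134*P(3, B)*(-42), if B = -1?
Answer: 22512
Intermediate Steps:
P(m, n) = -2 + 2*m (P(m, n) = -2 + (m + m) = -2 + 2*m)
-134*P(3, B)*(-42) = -134*(-2 + 2*3)*(-42) = -134*(-2 + 6)*(-42) = -134*4*(-42) = -536*(-42) = 22512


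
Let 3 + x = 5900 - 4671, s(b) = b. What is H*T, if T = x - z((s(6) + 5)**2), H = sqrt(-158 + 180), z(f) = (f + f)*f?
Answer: -28056*sqrt(22) ≈ -1.3159e+5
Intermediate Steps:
x = 1226 (x = -3 + (5900 - 4671) = -3 + 1229 = 1226)
z(f) = 2*f**2 (z(f) = (2*f)*f = 2*f**2)
H = sqrt(22) ≈ 4.6904
T = -28056 (T = 1226 - 2*((6 + 5)**2)**2 = 1226 - 2*(11**2)**2 = 1226 - 2*121**2 = 1226 - 2*14641 = 1226 - 1*29282 = 1226 - 29282 = -28056)
H*T = sqrt(22)*(-28056) = -28056*sqrt(22)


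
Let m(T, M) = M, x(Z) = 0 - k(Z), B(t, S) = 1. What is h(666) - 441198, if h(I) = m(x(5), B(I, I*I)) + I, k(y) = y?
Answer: -440531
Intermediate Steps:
x(Z) = -Z (x(Z) = 0 - Z = -Z)
h(I) = 1 + I
h(666) - 441198 = (1 + 666) - 441198 = 667 - 441198 = -440531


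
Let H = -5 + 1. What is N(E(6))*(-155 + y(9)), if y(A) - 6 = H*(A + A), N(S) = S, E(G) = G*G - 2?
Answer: -7514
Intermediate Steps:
H = -4
E(G) = -2 + G² (E(G) = G² - 2 = -2 + G²)
y(A) = 6 - 8*A (y(A) = 6 - 4*(A + A) = 6 - 8*A)
N(E(6))*(-155 + y(9)) = (-2 + 6²)*(-155 + (6 - 8*9)) = (-2 + 36)*(-155 + (6 - 72)) = 34*(-155 - 66) = 34*(-221) = -7514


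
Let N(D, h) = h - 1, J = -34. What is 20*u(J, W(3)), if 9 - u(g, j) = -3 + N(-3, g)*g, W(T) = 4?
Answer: -23560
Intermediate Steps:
N(D, h) = -1 + h
u(g, j) = 12 - g*(-1 + g) (u(g, j) = 9 - (-3 + (-1 + g)*g) = 9 - (-3 + g*(-1 + g)) = 9 + (3 - g*(-1 + g)) = 12 - g*(-1 + g))
20*u(J, W(3)) = 20*(12 - 1*(-34)*(-1 - 34)) = 20*(12 - 1*(-34)*(-35)) = 20*(12 - 1190) = 20*(-1178) = -23560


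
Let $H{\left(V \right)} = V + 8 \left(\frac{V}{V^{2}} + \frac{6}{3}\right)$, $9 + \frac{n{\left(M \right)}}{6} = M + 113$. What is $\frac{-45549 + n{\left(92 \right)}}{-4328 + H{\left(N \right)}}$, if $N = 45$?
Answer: $\frac{1996785}{192007} \approx 10.4$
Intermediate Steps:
$n{\left(M \right)} = 624 + 6 M$ ($n{\left(M \right)} = -54 + 6 \left(M + 113\right) = -54 + 6 \left(113 + M\right) = -54 + \left(678 + 6 M\right) = 624 + 6 M$)
$H{\left(V \right)} = 16 + V + \frac{8}{V}$ ($H{\left(V \right)} = V + 8 \left(\frac{V}{V^{2}} + 6 \cdot \frac{1}{3}\right) = V + 8 \left(\frac{1}{V} + 2\right) = V + 8 \left(2 + \frac{1}{V}\right) = V + \left(16 + \frac{8}{V}\right) = 16 + V + \frac{8}{V}$)
$\frac{-45549 + n{\left(92 \right)}}{-4328 + H{\left(N \right)}} = \frac{-45549 + \left(624 + 6 \cdot 92\right)}{-4328 + \left(16 + 45 + \frac{8}{45}\right)} = \frac{-45549 + \left(624 + 552\right)}{-4328 + \left(16 + 45 + 8 \cdot \frac{1}{45}\right)} = \frac{-45549 + 1176}{-4328 + \left(16 + 45 + \frac{8}{45}\right)} = - \frac{44373}{-4328 + \frac{2753}{45}} = - \frac{44373}{- \frac{192007}{45}} = \left(-44373\right) \left(- \frac{45}{192007}\right) = \frac{1996785}{192007}$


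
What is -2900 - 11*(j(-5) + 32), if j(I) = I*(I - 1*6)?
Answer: -3857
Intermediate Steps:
j(I) = I*(-6 + I) (j(I) = I*(I - 6) = I*(-6 + I))
-2900 - 11*(j(-5) + 32) = -2900 - 11*(-5*(-6 - 5) + 32) = -2900 - 11*(-5*(-11) + 32) = -2900 - 11*(55 + 32) = -2900 - 11*87 = -2900 - 957 = -3857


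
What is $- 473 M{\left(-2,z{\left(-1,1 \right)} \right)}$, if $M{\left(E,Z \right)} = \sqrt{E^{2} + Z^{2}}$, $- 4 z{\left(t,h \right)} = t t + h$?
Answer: $- \frac{473 \sqrt{17}}{2} \approx -975.11$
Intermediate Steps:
$z{\left(t,h \right)} = - \frac{h}{4} - \frac{t^{2}}{4}$ ($z{\left(t,h \right)} = - \frac{t t + h}{4} = - \frac{t^{2} + h}{4} = - \frac{h + t^{2}}{4} = - \frac{h}{4} - \frac{t^{2}}{4}$)
$- 473 M{\left(-2,z{\left(-1,1 \right)} \right)} = - 473 \sqrt{\left(-2\right)^{2} + \left(\left(- \frac{1}{4}\right) 1 - \frac{\left(-1\right)^{2}}{4}\right)^{2}} = - 473 \sqrt{4 + \left(- \frac{1}{4} - \frac{1}{4}\right)^{2}} = - 473 \sqrt{4 + \left(- \frac{1}{2}\right)^{2}} = - 473 \sqrt{4 + \frac{1}{4}} = - 473 \sqrt{\frac{17}{4}} = - 473 \frac{\sqrt{17}}{2} = - \frac{473 \sqrt{17}}{2}$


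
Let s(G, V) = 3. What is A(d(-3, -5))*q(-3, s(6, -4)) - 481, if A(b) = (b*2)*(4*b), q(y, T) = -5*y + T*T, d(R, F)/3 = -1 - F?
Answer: 27167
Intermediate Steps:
d(R, F) = -3 - 3*F (d(R, F) = 3*(-1 - F) = -3 - 3*F)
q(y, T) = T**2 - 5*y (q(y, T) = -5*y + T**2 = T**2 - 5*y)
A(b) = 8*b**2 (A(b) = (2*b)*(4*b) = 8*b**2)
A(d(-3, -5))*q(-3, s(6, -4)) - 481 = (8*(-3 - 3*(-5))**2)*(3**2 - 5*(-3)) - 481 = (8*(-3 + 15)**2)*(9 + 15) - 481 = (8*12**2)*24 - 481 = (8*144)*24 - 481 = 1152*24 - 481 = 27648 - 481 = 27167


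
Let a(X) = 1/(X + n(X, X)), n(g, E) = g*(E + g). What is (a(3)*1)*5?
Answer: 5/21 ≈ 0.23810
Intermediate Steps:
a(X) = 1/(X + 2*X**2) (a(X) = 1/(X + X*(X + X)) = 1/(X + X*(2*X)) = 1/(X + 2*X**2))
(a(3)*1)*5 = ((1/(3*(1 + 2*3)))*1)*5 = ((1/(3*(1 + 6)))*1)*5 = (((1/3)/7)*1)*5 = (((1/3)*(1/7))*1)*5 = ((1/21)*1)*5 = (1/21)*5 = 5/21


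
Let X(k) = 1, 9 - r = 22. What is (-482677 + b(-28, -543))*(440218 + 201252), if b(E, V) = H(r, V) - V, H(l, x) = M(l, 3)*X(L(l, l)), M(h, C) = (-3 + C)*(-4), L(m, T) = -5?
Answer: -309274496980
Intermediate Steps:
r = -13 (r = 9 - 1*22 = 9 - 22 = -13)
M(h, C) = 12 - 4*C
H(l, x) = 0 (H(l, x) = (12 - 4*3)*1 = (12 - 12)*1 = 0*1 = 0)
b(E, V) = -V (b(E, V) = 0 - V = -V)
(-482677 + b(-28, -543))*(440218 + 201252) = (-482677 - 1*(-543))*(440218 + 201252) = (-482677 + 543)*641470 = -482134*641470 = -309274496980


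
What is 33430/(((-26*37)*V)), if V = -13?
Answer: 16715/6253 ≈ 2.6731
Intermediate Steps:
33430/(((-26*37)*V)) = 33430/((-26*37*(-13))) = 33430/((-962*(-13))) = 33430/12506 = 33430*(1/12506) = 16715/6253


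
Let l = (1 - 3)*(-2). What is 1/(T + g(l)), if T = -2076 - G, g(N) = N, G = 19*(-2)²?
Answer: -1/2148 ≈ -0.00046555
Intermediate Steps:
l = 4 (l = -2*(-2) = 4)
G = 76 (G = 19*4 = 76)
T = -2152 (T = -2076 - 1*76 = -2076 - 76 = -2152)
1/(T + g(l)) = 1/(-2152 + 4) = 1/(-2148) = -1/2148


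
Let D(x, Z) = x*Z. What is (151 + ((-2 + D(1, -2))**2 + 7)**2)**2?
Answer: 462400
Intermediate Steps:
D(x, Z) = Z*x
(151 + ((-2 + D(1, -2))**2 + 7)**2)**2 = (151 + ((-2 - 2*1)**2 + 7)**2)**2 = (151 + ((-2 - 2)**2 + 7)**2)**2 = (151 + ((-4)**2 + 7)**2)**2 = (151 + (16 + 7)**2)**2 = (151 + 23**2)**2 = (151 + 529)**2 = 680**2 = 462400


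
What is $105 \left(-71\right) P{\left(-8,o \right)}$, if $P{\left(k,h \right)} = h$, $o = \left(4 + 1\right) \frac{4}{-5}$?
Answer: $29820$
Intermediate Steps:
$o = -4$ ($o = 5 \cdot 4 \left(- \frac{1}{5}\right) = 5 \left(- \frac{4}{5}\right) = -4$)
$105 \left(-71\right) P{\left(-8,o \right)} = 105 \left(-71\right) \left(-4\right) = \left(-7455\right) \left(-4\right) = 29820$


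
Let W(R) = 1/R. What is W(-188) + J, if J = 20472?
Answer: 3848735/188 ≈ 20472.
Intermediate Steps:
W(-188) + J = 1/(-188) + 20472 = -1/188 + 20472 = 3848735/188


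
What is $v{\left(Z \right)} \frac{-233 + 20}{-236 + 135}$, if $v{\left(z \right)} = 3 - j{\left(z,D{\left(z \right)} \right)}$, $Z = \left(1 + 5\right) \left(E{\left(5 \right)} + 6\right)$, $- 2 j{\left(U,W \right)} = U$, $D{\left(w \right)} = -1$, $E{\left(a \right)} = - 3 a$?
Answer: $- \frac{5112}{101} \approx -50.614$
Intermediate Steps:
$j{\left(U,W \right)} = - \frac{U}{2}$
$Z = -54$ ($Z = \left(1 + 5\right) \left(\left(-3\right) 5 + 6\right) = 6 \left(-15 + 6\right) = 6 \left(-9\right) = -54$)
$v{\left(z \right)} = 3 + \frac{z}{2}$ ($v{\left(z \right)} = 3 - - \frac{z}{2} = 3 + \frac{z}{2}$)
$v{\left(Z \right)} \frac{-233 + 20}{-236 + 135} = \left(3 + \frac{1}{2} \left(-54\right)\right) \frac{-233 + 20}{-236 + 135} = \left(3 - 27\right) \left(- \frac{213}{-101}\right) = - 24 \left(\left(-213\right) \left(- \frac{1}{101}\right)\right) = \left(-24\right) \frac{213}{101} = - \frac{5112}{101}$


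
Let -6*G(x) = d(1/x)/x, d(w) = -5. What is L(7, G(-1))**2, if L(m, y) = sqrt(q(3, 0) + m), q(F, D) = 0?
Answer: 7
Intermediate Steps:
G(x) = 5/(6*x) (G(x) = -(-5)/(6*x) = 5/(6*x))
L(m, y) = sqrt(m) (L(m, y) = sqrt(0 + m) = sqrt(m))
L(7, G(-1))**2 = (sqrt(7))**2 = 7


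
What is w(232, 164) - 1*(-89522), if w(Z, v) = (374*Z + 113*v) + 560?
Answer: 195382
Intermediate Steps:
w(Z, v) = 560 + 113*v + 374*Z (w(Z, v) = (113*v + 374*Z) + 560 = 560 + 113*v + 374*Z)
w(232, 164) - 1*(-89522) = (560 + 113*164 + 374*232) - 1*(-89522) = (560 + 18532 + 86768) + 89522 = 105860 + 89522 = 195382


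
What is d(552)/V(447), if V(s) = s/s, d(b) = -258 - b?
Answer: -810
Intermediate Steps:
V(s) = 1
d(552)/V(447) = (-258 - 1*552)/1 = (-258 - 552)*1 = -810*1 = -810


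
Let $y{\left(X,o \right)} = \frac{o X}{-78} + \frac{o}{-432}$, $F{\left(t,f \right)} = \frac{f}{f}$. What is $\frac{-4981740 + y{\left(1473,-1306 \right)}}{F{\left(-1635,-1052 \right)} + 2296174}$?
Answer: $- \frac{13919462863}{6447659400} \approx -2.1588$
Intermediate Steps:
$F{\left(t,f \right)} = 1$
$y{\left(X,o \right)} = - \frac{o}{432} - \frac{X o}{78}$ ($y{\left(X,o \right)} = X o \left(- \frac{1}{78}\right) + o \left(- \frac{1}{432}\right) = - \frac{X o}{78} - \frac{o}{432} = - \frac{o}{432} - \frac{X o}{78}$)
$\frac{-4981740 + y{\left(1473,-1306 \right)}}{F{\left(-1635,-1052 \right)} + 2296174} = \frac{-4981740 - - \frac{653 \left(13 + 72 \cdot 1473\right)}{2808}}{1 + 2296174} = \frac{-4981740 - - \frac{653 \left(13 + 106056\right)}{2808}}{2296175} = \left(-4981740 - \left(- \frac{653}{2808}\right) 106069\right) \frac{1}{2296175} = \left(-4981740 + \frac{69263057}{2808}\right) \frac{1}{2296175} = \left(- \frac{13919462863}{2808}\right) \frac{1}{2296175} = - \frac{13919462863}{6447659400}$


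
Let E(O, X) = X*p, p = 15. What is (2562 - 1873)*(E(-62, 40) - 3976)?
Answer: -2326064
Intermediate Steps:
E(O, X) = 15*X (E(O, X) = X*15 = 15*X)
(2562 - 1873)*(E(-62, 40) - 3976) = (2562 - 1873)*(15*40 - 3976) = 689*(600 - 3976) = 689*(-3376) = -2326064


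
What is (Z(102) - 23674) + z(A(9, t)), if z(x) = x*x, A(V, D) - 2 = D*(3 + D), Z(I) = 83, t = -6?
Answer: -23191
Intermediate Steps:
A(V, D) = 2 + D*(3 + D)
z(x) = x**2
(Z(102) - 23674) + z(A(9, t)) = (83 - 23674) + (2 + (-6)**2 + 3*(-6))**2 = -23591 + (2 + 36 - 18)**2 = -23591 + 20**2 = -23591 + 400 = -23191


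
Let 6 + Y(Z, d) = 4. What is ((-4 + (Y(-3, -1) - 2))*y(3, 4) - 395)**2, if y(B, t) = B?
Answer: 175561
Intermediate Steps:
Y(Z, d) = -2 (Y(Z, d) = -6 + 4 = -2)
((-4 + (Y(-3, -1) - 2))*y(3, 4) - 395)**2 = ((-4 + (-2 - 2))*3 - 395)**2 = ((-4 - 4)*3 - 395)**2 = (-8*3 - 395)**2 = (-24 - 395)**2 = (-419)**2 = 175561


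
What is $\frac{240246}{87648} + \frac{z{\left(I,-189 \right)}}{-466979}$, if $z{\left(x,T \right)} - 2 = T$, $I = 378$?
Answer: $\frac{18701037835}{6821629232} \approx 2.7414$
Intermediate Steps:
$z{\left(x,T \right)} = 2 + T$
$\frac{240246}{87648} + \frac{z{\left(I,-189 \right)}}{-466979} = \frac{240246}{87648} + \frac{2 - 189}{-466979} = 240246 \cdot \frac{1}{87648} - - \frac{187}{466979} = \frac{40041}{14608} + \frac{187}{466979} = \frac{18701037835}{6821629232}$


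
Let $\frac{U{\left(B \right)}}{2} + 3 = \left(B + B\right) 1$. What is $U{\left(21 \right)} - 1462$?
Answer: $-1384$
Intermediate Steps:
$U{\left(B \right)} = -6 + 4 B$ ($U{\left(B \right)} = -6 + 2 \left(B + B\right) 1 = -6 + 2 \cdot 2 B 1 = -6 + 2 \cdot 2 B = -6 + 4 B$)
$U{\left(21 \right)} - 1462 = \left(-6 + 4 \cdot 21\right) - 1462 = \left(-6 + 84\right) - 1462 = 78 - 1462 = -1384$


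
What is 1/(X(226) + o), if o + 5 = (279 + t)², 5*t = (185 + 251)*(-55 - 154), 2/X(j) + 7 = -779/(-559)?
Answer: 39175/12616376612197 ≈ 3.1051e-9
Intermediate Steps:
X(j) = -559/1567 (X(j) = 2/(-7 - 779/(-559)) = 2/(-7 - 779*(-1/559)) = 2/(-7 + 779/559) = 2/(-3134/559) = 2*(-559/3134) = -559/1567)
t = -91124/5 (t = ((185 + 251)*(-55 - 154))/5 = (436*(-209))/5 = (⅕)*(-91124) = -91124/5 ≈ -18225.)
o = 8051293316/25 (o = -5 + (279 - 91124/5)² = -5 + (-89729/5)² = -5 + 8051293441/25 = 8051293316/25 ≈ 3.2205e+8)
1/(X(226) + o) = 1/(-559/1567 + 8051293316/25) = 1/(12616376612197/39175) = 39175/12616376612197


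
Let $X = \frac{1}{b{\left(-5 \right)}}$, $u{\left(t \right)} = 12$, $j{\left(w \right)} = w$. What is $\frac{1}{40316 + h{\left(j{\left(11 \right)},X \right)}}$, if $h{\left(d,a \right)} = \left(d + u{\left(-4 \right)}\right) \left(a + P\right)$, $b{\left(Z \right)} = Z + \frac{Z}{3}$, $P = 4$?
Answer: $\frac{20}{808091} \approx 2.475 \cdot 10^{-5}$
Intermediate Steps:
$b{\left(Z \right)} = \frac{4 Z}{3}$ ($b{\left(Z \right)} = Z + Z \frac{1}{3} = Z + \frac{Z}{3} = \frac{4 Z}{3}$)
$X = - \frac{3}{20}$ ($X = \frac{1}{\frac{4}{3} \left(-5\right)} = \frac{1}{- \frac{20}{3}} = - \frac{3}{20} \approx -0.15$)
$h{\left(d,a \right)} = \left(4 + a\right) \left(12 + d\right)$ ($h{\left(d,a \right)} = \left(d + 12\right) \left(a + 4\right) = \left(12 + d\right) \left(4 + a\right) = \left(4 + a\right) \left(12 + d\right)$)
$\frac{1}{40316 + h{\left(j{\left(11 \right)},X \right)}} = \frac{1}{40316 + \left(48 + 4 \cdot 11 + 12 \left(- \frac{3}{20}\right) - \frac{33}{20}\right)} = \frac{1}{40316 + \left(48 + 44 - \frac{9}{5} - \frac{33}{20}\right)} = \frac{1}{40316 + \frac{1771}{20}} = \frac{1}{\frac{808091}{20}} = \frac{20}{808091}$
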